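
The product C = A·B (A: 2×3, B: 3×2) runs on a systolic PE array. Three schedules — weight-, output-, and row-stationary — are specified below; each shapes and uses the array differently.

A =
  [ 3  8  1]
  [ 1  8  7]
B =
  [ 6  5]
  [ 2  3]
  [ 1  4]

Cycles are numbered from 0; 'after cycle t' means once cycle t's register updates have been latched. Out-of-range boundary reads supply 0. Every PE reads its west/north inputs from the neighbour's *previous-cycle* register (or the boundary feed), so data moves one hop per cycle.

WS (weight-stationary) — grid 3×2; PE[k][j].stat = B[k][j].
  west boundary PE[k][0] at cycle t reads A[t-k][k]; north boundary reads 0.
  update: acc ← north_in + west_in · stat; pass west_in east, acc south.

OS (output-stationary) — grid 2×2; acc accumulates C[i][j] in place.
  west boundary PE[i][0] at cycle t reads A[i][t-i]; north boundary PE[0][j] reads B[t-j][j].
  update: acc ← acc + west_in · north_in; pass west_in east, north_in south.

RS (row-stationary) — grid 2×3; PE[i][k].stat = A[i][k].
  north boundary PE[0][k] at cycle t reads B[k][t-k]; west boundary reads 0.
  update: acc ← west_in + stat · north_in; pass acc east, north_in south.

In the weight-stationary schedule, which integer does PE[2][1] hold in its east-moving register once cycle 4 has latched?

WS 3×2: PE[2][1] cycle-by-cycle (with neighbour feeds):
  @0  [1,1]  acc 0  |  →0  ↓0
  @0  [2,0]  acc 0  |  →0  ↓0
  @0  [2,1]  acc 0  |  →0  ↓0
  @1  [1,1]  acc 0  |  →0  ↓0
  @1  [2,0]  acc 0  |  →0  ↓0
  @1  [2,1]  acc 0  |  →0  ↓0
  @2  [1,1]  acc 39  |  →8  ↓39
  @2  [2,0]  acc 35  |  →1  ↓35
  @2  [2,1]  acc 0  |  →0  ↓0
  @3  [1,1]  acc 29  |  →8  ↓29
  @3  [2,0]  acc 29  |  →7  ↓29
  @3  [2,1]  acc 43  |  →1  ↓43
  @4  [1,1]  acc 0  |  →0  ↓0
  @4  [2,0]  acc 0  |  →0  ↓0
  @4  [2,1]  acc 57  |  →7  ↓57

register = 7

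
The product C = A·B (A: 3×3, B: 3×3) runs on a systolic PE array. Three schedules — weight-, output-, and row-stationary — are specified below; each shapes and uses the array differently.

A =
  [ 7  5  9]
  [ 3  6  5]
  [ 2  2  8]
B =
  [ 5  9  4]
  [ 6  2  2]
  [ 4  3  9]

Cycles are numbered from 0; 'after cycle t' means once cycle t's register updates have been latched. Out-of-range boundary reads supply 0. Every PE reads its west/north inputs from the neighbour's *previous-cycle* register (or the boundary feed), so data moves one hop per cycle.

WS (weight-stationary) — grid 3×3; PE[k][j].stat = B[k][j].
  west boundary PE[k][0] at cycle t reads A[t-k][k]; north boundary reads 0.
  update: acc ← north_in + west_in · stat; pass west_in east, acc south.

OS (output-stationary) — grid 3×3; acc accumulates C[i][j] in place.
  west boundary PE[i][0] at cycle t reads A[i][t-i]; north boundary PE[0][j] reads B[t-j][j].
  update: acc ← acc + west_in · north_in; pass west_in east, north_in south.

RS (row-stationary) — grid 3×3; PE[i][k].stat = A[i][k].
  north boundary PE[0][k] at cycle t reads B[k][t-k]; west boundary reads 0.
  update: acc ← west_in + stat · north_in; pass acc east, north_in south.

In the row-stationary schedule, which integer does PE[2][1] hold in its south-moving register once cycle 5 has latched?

RS (3×3). Following PE[2][1] plus its west/north inputs:
  after 0 — PE[1][1] acc=0, pass-E 0, pass-S 0
  after 0 — PE[2][0] acc=0, pass-E 0, pass-S 0
  after 0 — PE[2][1] acc=0, pass-E 0, pass-S 0
  after 1 — PE[1][1] acc=0, pass-E 0, pass-S 0
  after 1 — PE[2][0] acc=0, pass-E 0, pass-S 0
  after 1 — PE[2][1] acc=0, pass-E 0, pass-S 0
  after 2 — PE[1][1] acc=51, pass-E 51, pass-S 6
  after 2 — PE[2][0] acc=10, pass-E 10, pass-S 5
  after 2 — PE[2][1] acc=0, pass-E 0, pass-S 0
  after 3 — PE[1][1] acc=39, pass-E 39, pass-S 2
  after 3 — PE[2][0] acc=18, pass-E 18, pass-S 9
  after 3 — PE[2][1] acc=22, pass-E 22, pass-S 6
  after 4 — PE[1][1] acc=24, pass-E 24, pass-S 2
  after 4 — PE[2][0] acc=8, pass-E 8, pass-S 4
  after 4 — PE[2][1] acc=22, pass-E 22, pass-S 2
  after 5 — PE[1][1] acc=0, pass-E 0, pass-S 0
  after 5 — PE[2][0] acc=0, pass-E 0, pass-S 0
  after 5 — PE[2][1] acc=12, pass-E 12, pass-S 2

register = 2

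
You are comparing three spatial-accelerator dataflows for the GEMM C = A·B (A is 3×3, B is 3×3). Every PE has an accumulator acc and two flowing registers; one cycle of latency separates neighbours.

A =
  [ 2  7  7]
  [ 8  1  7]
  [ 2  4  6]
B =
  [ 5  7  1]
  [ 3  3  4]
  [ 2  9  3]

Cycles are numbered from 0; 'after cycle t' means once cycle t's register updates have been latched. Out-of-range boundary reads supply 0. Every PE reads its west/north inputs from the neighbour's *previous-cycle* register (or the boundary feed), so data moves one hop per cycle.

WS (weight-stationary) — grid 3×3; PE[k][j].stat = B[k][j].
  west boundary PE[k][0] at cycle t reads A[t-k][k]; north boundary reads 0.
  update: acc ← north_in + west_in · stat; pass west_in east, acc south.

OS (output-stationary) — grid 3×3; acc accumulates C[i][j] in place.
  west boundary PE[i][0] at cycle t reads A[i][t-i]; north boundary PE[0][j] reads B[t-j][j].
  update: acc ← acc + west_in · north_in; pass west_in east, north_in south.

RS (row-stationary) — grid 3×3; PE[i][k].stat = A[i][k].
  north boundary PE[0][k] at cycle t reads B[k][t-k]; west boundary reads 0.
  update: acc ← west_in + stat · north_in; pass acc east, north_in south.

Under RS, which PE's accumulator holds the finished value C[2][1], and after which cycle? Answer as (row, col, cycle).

(row, col, cycle) = (2, 2, 5)

RS — PE[2][2] is where C[2][1] collects:
  c0 r2c2: 0 / 0 / 0
  c1 r2c2: 0 / 0 / 0
  c2 r2c2: 0 / 0 / 0
  c3 r2c2: 0 / 0 / 0
  c4 r2c2: 34 / 34 / 2
  c5 r2c2: 80 / 80 / 9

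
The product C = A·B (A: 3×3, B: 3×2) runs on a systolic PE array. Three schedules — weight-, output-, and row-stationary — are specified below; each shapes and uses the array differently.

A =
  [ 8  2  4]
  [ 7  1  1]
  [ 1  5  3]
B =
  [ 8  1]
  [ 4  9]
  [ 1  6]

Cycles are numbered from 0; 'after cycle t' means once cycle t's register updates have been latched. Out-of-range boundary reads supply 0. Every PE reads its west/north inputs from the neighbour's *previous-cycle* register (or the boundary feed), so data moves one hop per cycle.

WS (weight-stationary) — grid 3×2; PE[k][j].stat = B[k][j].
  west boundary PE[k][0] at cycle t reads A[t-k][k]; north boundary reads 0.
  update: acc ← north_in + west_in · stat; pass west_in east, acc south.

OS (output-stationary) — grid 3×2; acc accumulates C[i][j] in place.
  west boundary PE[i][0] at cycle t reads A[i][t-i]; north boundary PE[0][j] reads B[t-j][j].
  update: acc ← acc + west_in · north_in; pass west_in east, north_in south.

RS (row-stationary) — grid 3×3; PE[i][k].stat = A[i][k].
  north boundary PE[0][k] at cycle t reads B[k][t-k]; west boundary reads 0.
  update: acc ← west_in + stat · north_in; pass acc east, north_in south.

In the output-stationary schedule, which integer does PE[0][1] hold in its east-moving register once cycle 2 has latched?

register = 2

OS on a 3×2 grid — tracing PE[0][1] and its feeders:
  t=0 PE[0][0]: acc=64 h=8 v=8
  t=0 PE[0][1]: acc=0 h=0 v=0
  t=1 PE[0][0]: acc=72 h=2 v=4
  t=1 PE[0][1]: acc=8 h=8 v=1
  t=2 PE[0][0]: acc=76 h=4 v=1
  t=2 PE[0][1]: acc=26 h=2 v=9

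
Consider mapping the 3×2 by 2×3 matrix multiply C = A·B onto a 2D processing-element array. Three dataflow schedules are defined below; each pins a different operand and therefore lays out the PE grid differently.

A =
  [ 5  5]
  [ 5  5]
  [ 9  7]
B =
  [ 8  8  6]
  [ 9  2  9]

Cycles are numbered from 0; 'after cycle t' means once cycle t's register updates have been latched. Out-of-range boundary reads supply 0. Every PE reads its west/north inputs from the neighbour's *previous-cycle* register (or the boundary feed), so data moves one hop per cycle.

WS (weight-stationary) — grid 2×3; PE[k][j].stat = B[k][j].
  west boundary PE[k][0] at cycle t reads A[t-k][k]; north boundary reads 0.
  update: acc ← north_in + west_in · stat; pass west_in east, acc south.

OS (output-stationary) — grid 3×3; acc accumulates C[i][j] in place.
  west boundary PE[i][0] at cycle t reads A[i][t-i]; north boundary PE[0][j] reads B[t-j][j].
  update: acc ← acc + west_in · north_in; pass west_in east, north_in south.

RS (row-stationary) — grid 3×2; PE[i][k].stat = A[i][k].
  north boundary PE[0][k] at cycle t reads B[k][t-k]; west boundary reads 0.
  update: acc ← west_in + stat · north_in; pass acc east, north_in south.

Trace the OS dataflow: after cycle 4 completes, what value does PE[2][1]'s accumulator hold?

OS 3×3: PE[2][1] cycle-by-cycle (with neighbour feeds):
  step 0 · PE1,1: acc=0; fwd→0 fwd↓0
  step 0 · PE2,0: acc=0; fwd→0 fwd↓0
  step 0 · PE2,1: acc=0; fwd→0 fwd↓0
  step 1 · PE1,1: acc=0; fwd→0 fwd↓0
  step 1 · PE2,0: acc=0; fwd→0 fwd↓0
  step 1 · PE2,1: acc=0; fwd→0 fwd↓0
  step 2 · PE1,1: acc=40; fwd→5 fwd↓8
  step 2 · PE2,0: acc=72; fwd→9 fwd↓8
  step 2 · PE2,1: acc=0; fwd→0 fwd↓0
  step 3 · PE1,1: acc=50; fwd→5 fwd↓2
  step 3 · PE2,0: acc=135; fwd→7 fwd↓9
  step 3 · PE2,1: acc=72; fwd→9 fwd↓8
  step 4 · PE1,1: acc=50; fwd→0 fwd↓0
  step 4 · PE2,0: acc=135; fwd→0 fwd↓0
  step 4 · PE2,1: acc=86; fwd→7 fwd↓2

PE[2][1].acc = 86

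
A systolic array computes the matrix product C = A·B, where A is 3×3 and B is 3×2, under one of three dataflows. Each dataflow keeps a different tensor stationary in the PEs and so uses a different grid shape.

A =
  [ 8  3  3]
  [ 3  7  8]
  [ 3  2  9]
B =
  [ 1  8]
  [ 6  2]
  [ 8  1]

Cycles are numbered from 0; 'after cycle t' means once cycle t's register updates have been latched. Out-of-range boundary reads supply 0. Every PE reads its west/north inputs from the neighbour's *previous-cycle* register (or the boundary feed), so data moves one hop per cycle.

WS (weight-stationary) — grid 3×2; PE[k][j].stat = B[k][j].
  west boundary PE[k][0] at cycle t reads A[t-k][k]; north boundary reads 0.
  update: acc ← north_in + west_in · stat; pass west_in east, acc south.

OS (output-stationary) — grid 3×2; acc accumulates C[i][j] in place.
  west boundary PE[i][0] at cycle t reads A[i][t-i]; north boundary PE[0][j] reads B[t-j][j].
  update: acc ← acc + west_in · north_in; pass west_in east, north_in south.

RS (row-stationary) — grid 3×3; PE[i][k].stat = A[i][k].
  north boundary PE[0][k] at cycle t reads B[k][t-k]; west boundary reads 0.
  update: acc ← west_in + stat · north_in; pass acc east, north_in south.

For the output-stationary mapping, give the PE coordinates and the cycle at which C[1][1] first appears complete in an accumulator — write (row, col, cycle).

Under OS, C[1][1] lands at PE[1][1]:
  after 0 — PE[1][1] acc=0, pass-E 0, pass-S 0
  after 1 — PE[1][1] acc=0, pass-E 0, pass-S 0
  after 2 — PE[1][1] acc=24, pass-E 3, pass-S 8
  after 3 — PE[1][1] acc=38, pass-E 7, pass-S 2
  after 4 — PE[1][1] acc=46, pass-E 8, pass-S 1

(row, col, cycle) = (1, 1, 4)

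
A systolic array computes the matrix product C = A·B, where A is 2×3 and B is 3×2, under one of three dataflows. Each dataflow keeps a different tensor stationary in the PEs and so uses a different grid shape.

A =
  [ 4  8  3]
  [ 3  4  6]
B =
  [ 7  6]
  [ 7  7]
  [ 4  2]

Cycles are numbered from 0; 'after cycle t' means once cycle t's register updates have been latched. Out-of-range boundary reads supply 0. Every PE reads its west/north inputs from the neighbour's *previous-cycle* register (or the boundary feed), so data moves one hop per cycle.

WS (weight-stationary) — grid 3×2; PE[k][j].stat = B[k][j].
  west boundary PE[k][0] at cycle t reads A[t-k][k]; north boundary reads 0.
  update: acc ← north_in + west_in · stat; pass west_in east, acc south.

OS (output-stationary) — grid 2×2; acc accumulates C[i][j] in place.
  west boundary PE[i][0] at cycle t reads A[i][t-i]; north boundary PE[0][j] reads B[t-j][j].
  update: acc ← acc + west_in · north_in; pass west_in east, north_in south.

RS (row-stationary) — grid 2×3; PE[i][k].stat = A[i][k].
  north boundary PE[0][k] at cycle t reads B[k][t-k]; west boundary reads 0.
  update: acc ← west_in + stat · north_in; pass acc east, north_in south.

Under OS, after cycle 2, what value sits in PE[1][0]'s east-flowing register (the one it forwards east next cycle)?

register = 4

OS 2×2: PE[1][0] cycle-by-cycle (with neighbour feeds):
  step 0 · PE0,0: acc=28; fwd→4 fwd↓7
  step 0 · PE1,0: acc=0; fwd→0 fwd↓0
  step 1 · PE0,0: acc=84; fwd→8 fwd↓7
  step 1 · PE1,0: acc=21; fwd→3 fwd↓7
  step 2 · PE0,0: acc=96; fwd→3 fwd↓4
  step 2 · PE1,0: acc=49; fwd→4 fwd↓7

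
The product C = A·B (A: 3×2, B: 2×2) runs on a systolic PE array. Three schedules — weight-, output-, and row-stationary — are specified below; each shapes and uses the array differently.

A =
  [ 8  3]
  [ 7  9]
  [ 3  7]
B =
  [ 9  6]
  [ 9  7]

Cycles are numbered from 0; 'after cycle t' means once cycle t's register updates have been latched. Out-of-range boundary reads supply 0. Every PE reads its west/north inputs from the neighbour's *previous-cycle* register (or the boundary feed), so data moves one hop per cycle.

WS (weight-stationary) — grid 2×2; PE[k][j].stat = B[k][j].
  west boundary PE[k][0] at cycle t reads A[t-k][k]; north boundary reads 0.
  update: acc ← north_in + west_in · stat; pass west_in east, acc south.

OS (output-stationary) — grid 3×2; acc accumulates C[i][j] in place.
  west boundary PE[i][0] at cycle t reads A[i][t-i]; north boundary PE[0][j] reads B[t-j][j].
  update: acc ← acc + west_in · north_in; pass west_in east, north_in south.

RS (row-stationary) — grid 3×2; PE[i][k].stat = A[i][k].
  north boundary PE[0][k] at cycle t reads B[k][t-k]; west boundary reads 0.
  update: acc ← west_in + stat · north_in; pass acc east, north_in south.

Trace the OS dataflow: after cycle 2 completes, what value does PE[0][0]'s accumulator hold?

PE[0][0].acc = 99

Tracing OS — 3×2 array, target PE[0][0]:
  after 0 — PE[0][0] acc=72, pass-E 8, pass-S 9
  after 1 — PE[0][0] acc=99, pass-E 3, pass-S 9
  after 2 — PE[0][0] acc=99, pass-E 0, pass-S 0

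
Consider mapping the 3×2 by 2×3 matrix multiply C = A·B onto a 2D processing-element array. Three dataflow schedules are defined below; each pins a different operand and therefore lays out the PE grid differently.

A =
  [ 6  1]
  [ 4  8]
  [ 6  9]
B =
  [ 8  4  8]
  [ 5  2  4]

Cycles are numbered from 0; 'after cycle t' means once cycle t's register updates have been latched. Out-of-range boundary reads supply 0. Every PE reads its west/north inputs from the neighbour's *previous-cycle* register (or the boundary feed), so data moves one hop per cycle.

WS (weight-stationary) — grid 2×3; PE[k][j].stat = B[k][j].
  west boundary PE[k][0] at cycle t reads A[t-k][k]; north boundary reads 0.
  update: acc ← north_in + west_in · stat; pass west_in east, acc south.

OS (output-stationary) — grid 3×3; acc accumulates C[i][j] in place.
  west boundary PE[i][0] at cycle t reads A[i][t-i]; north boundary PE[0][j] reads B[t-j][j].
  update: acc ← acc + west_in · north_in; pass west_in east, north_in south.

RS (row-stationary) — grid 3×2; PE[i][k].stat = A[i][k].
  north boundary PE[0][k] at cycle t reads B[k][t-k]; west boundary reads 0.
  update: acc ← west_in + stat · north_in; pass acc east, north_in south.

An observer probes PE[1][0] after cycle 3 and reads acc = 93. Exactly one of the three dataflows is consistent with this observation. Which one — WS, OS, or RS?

WS (2×3 grid), PE[1][0]:
  step 0 · PE1,0: acc=0; fwd→0 fwd↓0
  step 1 · PE1,0: acc=53; fwd→1 fwd↓53
  step 2 · PE1,0: acc=72; fwd→8 fwd↓72
  step 3 · PE1,0: acc=93; fwd→9 fwd↓93
OS (3×3 grid), PE[1][0]:
  step 0 · PE1,0: acc=0; fwd→0 fwd↓0
  step 1 · PE1,0: acc=32; fwd→4 fwd↓8
  step 2 · PE1,0: acc=72; fwd→8 fwd↓5
  step 3 · PE1,0: acc=72; fwd→0 fwd↓0
RS (3×2 grid), PE[1][0]:
  step 0 · PE1,0: acc=0; fwd→0 fwd↓0
  step 1 · PE1,0: acc=32; fwd→32 fwd↓8
  step 2 · PE1,0: acc=16; fwd→16 fwd↓4
  step 3 · PE1,0: acc=32; fwd→32 fwd↓8

dataflow = WS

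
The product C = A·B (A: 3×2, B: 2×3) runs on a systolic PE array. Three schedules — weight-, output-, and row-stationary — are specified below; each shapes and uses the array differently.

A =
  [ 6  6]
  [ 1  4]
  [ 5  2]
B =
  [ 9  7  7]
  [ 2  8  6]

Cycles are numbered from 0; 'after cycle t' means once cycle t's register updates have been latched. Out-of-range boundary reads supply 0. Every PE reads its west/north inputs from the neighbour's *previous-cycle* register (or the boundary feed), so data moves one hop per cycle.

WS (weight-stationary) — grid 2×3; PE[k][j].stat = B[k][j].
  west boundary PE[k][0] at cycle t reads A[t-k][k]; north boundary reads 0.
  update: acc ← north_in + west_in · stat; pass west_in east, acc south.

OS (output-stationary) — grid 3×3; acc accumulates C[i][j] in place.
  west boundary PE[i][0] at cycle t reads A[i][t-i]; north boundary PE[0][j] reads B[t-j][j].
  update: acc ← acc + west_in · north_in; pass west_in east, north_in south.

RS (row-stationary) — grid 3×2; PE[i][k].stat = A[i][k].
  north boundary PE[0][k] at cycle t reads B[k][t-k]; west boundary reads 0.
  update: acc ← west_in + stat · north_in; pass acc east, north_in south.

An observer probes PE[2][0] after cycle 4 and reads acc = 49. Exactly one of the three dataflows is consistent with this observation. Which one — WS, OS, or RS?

dataflow = OS

— WS: 2×3 array has no PE[2][0].
Under OS (3×3), PE[2][0]:
  step 0 · PE2,0: acc=0; fwd→0 fwd↓0
  step 1 · PE2,0: acc=0; fwd→0 fwd↓0
  step 2 · PE2,0: acc=45; fwd→5 fwd↓9
  step 3 · PE2,0: acc=49; fwd→2 fwd↓2
  step 4 · PE2,0: acc=49; fwd→0 fwd↓0
Under RS (3×2), PE[2][0]:
  step 0 · PE2,0: acc=0; fwd→0 fwd↓0
  step 1 · PE2,0: acc=0; fwd→0 fwd↓0
  step 2 · PE2,0: acc=45; fwd→45 fwd↓9
  step 3 · PE2,0: acc=35; fwd→35 fwd↓7
  step 4 · PE2,0: acc=35; fwd→35 fwd↓7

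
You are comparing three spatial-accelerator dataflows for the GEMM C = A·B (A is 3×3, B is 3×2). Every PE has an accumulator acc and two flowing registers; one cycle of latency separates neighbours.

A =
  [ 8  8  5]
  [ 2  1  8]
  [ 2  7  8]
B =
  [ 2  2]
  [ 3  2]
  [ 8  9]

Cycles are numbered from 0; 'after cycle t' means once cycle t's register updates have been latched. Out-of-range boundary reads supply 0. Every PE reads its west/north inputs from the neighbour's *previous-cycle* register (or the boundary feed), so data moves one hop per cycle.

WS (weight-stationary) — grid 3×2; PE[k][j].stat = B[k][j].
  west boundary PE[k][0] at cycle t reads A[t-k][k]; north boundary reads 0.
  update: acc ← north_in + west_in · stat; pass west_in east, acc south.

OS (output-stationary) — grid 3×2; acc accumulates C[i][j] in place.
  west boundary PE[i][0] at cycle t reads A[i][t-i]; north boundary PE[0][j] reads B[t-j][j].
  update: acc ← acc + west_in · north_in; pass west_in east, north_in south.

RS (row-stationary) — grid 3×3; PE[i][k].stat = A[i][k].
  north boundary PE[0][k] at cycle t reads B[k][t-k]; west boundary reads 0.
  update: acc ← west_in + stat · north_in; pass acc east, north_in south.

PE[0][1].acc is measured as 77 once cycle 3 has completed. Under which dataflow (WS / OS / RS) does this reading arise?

— WS: 3×2; PE[0][1] trace:
  0: (0,1).acc=0  regs=<0,0>
  1: (0,1).acc=16  regs=<8,16>
  2: (0,1).acc=4  regs=<2,4>
  3: (0,1).acc=4  regs=<2,4>
— OS: 3×2; PE[0][1] trace:
  0: (0,1).acc=0  regs=<0,0>
  1: (0,1).acc=16  regs=<8,2>
  2: (0,1).acc=32  regs=<8,2>
  3: (0,1).acc=77  regs=<5,9>
— RS: 3×3; PE[0][1] trace:
  0: (0,1).acc=0  regs=<0,0>
  1: (0,1).acc=40  regs=<40,3>
  2: (0,1).acc=32  regs=<32,2>
  3: (0,1).acc=0  regs=<0,0>

dataflow = OS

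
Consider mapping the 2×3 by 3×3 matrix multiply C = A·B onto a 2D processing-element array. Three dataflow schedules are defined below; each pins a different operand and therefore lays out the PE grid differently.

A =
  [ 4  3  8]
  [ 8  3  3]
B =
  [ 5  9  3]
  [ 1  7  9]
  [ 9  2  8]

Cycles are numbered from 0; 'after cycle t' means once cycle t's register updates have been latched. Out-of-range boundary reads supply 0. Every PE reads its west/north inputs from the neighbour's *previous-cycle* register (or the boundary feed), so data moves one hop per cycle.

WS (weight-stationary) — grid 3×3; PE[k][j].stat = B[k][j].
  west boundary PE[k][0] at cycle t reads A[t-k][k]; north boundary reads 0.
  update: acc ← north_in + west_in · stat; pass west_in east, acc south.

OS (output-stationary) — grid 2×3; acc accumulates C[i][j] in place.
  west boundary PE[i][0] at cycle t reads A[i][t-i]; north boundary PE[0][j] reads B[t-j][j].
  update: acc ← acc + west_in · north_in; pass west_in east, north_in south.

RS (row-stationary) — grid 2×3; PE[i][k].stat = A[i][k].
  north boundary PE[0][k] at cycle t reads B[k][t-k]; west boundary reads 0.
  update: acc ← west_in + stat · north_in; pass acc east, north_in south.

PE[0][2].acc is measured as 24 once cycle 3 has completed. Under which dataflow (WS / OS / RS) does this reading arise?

Under WS (3×3), PE[0][2]:
  c0 r0c2: 0 / 0 / 0
  c1 r0c2: 0 / 0 / 0
  c2 r0c2: 12 / 4 / 12
  c3 r0c2: 24 / 8 / 24
Under OS (2×3), PE[0][2]:
  c0 r0c2: 0 / 0 / 0
  c1 r0c2: 0 / 0 / 0
  c2 r0c2: 12 / 4 / 3
  c3 r0c2: 39 / 3 / 9
Under RS (2×3), PE[0][2]:
  c0 r0c2: 0 / 0 / 0
  c1 r0c2: 0 / 0 / 0
  c2 r0c2: 95 / 95 / 9
  c3 r0c2: 73 / 73 / 2

dataflow = WS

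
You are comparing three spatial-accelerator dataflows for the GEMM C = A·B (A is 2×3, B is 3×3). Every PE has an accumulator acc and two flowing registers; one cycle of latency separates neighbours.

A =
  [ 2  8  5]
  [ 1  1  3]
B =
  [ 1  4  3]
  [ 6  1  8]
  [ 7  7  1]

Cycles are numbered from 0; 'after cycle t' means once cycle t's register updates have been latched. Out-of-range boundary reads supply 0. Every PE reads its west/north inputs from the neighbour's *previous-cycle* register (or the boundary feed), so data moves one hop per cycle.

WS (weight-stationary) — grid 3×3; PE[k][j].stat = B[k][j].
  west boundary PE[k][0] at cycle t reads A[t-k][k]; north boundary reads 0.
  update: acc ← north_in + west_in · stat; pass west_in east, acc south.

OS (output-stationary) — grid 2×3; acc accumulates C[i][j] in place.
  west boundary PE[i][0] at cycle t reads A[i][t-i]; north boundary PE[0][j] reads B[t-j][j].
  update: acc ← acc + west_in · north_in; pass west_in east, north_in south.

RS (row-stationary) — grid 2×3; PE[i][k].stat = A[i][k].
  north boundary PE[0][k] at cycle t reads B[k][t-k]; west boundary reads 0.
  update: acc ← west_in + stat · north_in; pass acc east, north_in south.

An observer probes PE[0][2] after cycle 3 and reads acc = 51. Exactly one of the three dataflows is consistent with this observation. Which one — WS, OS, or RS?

— WS: 3×3; PE[0][2] trace:
  [0] (0,2) acc=0 (h:0 v:0)
  [1] (0,2) acc=0 (h:0 v:0)
  [2] (0,2) acc=6 (h:2 v:6)
  [3] (0,2) acc=3 (h:1 v:3)
— OS: 2×3; PE[0][2] trace:
  [0] (0,2) acc=0 (h:0 v:0)
  [1] (0,2) acc=0 (h:0 v:0)
  [2] (0,2) acc=6 (h:2 v:3)
  [3] (0,2) acc=70 (h:8 v:8)
— RS: 2×3; PE[0][2] trace:
  [0] (0,2) acc=0 (h:0 v:0)
  [1] (0,2) acc=0 (h:0 v:0)
  [2] (0,2) acc=85 (h:85 v:7)
  [3] (0,2) acc=51 (h:51 v:7)

dataflow = RS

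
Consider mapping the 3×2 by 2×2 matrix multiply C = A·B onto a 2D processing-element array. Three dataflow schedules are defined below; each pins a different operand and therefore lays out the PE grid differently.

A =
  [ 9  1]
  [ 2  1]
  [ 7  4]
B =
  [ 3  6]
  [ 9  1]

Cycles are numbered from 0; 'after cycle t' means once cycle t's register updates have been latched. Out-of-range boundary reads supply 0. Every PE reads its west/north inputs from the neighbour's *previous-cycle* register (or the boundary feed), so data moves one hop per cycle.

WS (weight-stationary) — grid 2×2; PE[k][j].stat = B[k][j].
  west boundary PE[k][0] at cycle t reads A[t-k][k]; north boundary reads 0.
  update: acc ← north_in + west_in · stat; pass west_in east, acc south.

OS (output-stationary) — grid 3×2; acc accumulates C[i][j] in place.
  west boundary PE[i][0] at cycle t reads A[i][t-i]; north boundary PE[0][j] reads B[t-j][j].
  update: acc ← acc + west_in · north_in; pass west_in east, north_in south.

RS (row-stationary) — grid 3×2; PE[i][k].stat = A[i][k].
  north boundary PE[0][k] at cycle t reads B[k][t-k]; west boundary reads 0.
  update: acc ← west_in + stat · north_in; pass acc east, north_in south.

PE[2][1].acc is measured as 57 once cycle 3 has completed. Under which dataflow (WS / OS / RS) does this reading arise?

dataflow = RS

WS: PE[2][1] is outside its 2×2 grid.
— OS: 3×2; PE[2][1] trace:
  t=0 PE[2][1]: acc=0 h=0 v=0
  t=1 PE[2][1]: acc=0 h=0 v=0
  t=2 PE[2][1]: acc=0 h=0 v=0
  t=3 PE[2][1]: acc=42 h=7 v=6
— RS: 3×2; PE[2][1] trace:
  t=0 PE[2][1]: acc=0 h=0 v=0
  t=1 PE[2][1]: acc=0 h=0 v=0
  t=2 PE[2][1]: acc=0 h=0 v=0
  t=3 PE[2][1]: acc=57 h=57 v=9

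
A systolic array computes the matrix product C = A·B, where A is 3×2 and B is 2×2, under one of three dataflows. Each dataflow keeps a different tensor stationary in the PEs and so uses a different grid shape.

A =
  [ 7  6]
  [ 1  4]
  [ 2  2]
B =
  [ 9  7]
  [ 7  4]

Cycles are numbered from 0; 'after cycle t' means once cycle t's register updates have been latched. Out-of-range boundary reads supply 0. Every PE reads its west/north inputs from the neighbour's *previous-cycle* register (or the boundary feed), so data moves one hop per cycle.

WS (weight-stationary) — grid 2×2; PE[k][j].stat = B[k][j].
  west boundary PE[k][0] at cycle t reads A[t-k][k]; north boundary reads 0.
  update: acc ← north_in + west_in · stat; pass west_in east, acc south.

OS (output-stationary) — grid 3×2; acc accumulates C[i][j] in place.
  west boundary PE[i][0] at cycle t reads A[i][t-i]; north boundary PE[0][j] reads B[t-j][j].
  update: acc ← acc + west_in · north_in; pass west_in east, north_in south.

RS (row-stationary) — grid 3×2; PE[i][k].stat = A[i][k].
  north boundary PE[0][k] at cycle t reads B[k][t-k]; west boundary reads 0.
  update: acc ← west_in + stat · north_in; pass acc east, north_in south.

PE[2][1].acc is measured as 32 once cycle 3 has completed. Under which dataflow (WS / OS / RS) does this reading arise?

— WS: 2×2 array has no PE[2][1].
— OS: 3×2; PE[2][1] trace:
  [0] (2,1) acc=0 (h:0 v:0)
  [1] (2,1) acc=0 (h:0 v:0)
  [2] (2,1) acc=0 (h:0 v:0)
  [3] (2,1) acc=14 (h:2 v:7)
— RS: 3×2; PE[2][1] trace:
  [0] (2,1) acc=0 (h:0 v:0)
  [1] (2,1) acc=0 (h:0 v:0)
  [2] (2,1) acc=0 (h:0 v:0)
  [3] (2,1) acc=32 (h:32 v:7)

dataflow = RS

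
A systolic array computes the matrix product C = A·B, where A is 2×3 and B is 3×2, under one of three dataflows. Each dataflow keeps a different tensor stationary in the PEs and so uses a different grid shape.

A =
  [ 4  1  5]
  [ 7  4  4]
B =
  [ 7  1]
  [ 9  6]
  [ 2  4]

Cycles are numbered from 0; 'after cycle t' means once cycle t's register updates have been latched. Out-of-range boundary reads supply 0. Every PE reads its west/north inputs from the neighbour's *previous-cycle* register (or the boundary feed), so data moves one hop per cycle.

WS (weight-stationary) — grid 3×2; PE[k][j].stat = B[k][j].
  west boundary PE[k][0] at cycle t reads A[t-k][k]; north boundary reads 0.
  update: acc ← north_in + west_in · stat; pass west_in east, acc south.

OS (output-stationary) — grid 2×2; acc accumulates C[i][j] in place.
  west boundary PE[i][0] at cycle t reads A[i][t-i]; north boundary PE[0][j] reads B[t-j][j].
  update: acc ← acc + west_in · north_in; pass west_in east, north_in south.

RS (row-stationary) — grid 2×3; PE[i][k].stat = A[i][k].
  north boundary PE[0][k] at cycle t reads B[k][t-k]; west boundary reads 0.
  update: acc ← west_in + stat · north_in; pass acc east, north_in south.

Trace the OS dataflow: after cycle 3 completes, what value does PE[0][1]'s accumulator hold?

PE[0][1].acc = 30

OS 2×2: PE[0][1] cycle-by-cycle (with neighbour feeds):
  0: (0,0).acc=28  regs=<4,7>
  0: (0,1).acc=0  regs=<0,0>
  1: (0,0).acc=37  regs=<1,9>
  1: (0,1).acc=4  regs=<4,1>
  2: (0,0).acc=47  regs=<5,2>
  2: (0,1).acc=10  regs=<1,6>
  3: (0,0).acc=47  regs=<0,0>
  3: (0,1).acc=30  regs=<5,4>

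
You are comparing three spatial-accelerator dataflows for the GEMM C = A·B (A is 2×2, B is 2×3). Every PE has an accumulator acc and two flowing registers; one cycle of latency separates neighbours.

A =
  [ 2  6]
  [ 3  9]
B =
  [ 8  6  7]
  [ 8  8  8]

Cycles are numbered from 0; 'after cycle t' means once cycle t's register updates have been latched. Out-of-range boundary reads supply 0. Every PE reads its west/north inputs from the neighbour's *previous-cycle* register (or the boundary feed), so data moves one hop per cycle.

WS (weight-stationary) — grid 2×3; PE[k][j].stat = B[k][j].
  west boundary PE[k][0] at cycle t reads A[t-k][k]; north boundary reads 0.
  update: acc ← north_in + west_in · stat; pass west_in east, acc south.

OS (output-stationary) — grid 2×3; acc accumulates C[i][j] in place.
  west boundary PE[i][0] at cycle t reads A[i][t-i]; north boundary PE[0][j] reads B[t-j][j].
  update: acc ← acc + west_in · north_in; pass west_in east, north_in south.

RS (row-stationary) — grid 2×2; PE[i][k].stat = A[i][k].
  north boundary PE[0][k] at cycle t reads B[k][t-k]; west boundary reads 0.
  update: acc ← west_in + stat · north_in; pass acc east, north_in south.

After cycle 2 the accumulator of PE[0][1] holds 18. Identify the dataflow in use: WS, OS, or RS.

dataflow = WS

Under WS (2×3), PE[0][1]:
  step 0 · PE0,1: acc=0; fwd→0 fwd↓0
  step 1 · PE0,1: acc=12; fwd→2 fwd↓12
  step 2 · PE0,1: acc=18; fwd→3 fwd↓18
Under OS (2×3), PE[0][1]:
  step 0 · PE0,1: acc=0; fwd→0 fwd↓0
  step 1 · PE0,1: acc=12; fwd→2 fwd↓6
  step 2 · PE0,1: acc=60; fwd→6 fwd↓8
Under RS (2×2), PE[0][1]:
  step 0 · PE0,1: acc=0; fwd→0 fwd↓0
  step 1 · PE0,1: acc=64; fwd→64 fwd↓8
  step 2 · PE0,1: acc=60; fwd→60 fwd↓8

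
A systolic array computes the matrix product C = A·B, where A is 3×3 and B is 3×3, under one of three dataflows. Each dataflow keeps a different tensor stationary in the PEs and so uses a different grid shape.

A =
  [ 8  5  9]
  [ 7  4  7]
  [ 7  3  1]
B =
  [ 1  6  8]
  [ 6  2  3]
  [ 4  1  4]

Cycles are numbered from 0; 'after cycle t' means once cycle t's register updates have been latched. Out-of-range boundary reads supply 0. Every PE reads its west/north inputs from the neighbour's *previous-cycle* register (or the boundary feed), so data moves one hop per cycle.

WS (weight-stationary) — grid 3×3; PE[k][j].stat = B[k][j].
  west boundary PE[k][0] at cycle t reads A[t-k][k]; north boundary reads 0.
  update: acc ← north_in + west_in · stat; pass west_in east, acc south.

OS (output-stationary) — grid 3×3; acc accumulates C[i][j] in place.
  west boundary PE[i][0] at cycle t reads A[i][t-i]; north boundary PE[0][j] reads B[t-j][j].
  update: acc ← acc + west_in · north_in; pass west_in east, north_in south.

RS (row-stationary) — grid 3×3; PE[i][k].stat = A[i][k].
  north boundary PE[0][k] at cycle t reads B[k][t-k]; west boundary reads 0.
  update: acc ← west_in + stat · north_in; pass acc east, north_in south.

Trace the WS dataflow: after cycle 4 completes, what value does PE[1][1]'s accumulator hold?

PE[1][1].acc = 48

Tracing WS — 3×3 array, target PE[1][1]:
  c0 r0c1: 0 / 0 / 0
  c0 r1c0: 0 / 0 / 0
  c0 r1c1: 0 / 0 / 0
  c1 r0c1: 48 / 8 / 48
  c1 r1c0: 38 / 5 / 38
  c1 r1c1: 0 / 0 / 0
  c2 r0c1: 42 / 7 / 42
  c2 r1c0: 31 / 4 / 31
  c2 r1c1: 58 / 5 / 58
  c3 r0c1: 42 / 7 / 42
  c3 r1c0: 25 / 3 / 25
  c3 r1c1: 50 / 4 / 50
  c4 r0c1: 0 / 0 / 0
  c4 r1c0: 0 / 0 / 0
  c4 r1c1: 48 / 3 / 48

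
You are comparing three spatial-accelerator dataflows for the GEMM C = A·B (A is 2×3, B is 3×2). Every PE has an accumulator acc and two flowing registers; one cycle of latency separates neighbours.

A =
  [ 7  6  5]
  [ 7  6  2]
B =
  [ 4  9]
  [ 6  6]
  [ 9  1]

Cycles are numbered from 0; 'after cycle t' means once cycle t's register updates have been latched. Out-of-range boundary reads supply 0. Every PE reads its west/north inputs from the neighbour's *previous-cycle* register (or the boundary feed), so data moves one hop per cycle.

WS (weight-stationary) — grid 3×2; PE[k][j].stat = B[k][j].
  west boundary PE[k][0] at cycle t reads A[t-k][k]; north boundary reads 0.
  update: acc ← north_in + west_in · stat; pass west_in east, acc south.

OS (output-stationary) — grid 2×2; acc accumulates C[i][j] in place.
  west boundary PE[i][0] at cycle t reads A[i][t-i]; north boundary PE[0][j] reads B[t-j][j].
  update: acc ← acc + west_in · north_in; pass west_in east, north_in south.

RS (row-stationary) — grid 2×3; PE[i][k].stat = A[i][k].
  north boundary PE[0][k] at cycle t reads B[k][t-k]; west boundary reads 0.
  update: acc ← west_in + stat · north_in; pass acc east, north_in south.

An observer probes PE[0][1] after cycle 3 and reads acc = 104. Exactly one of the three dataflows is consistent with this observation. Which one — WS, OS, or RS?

WS [3×2] PE[0][1] across cycles:
  0: (0,1).acc=0  regs=<0,0>
  1: (0,1).acc=63  regs=<7,63>
  2: (0,1).acc=63  regs=<7,63>
  3: (0,1).acc=0  regs=<0,0>
OS [2×2] PE[0][1] across cycles:
  0: (0,1).acc=0  regs=<0,0>
  1: (0,1).acc=63  regs=<7,9>
  2: (0,1).acc=99  regs=<6,6>
  3: (0,1).acc=104  regs=<5,1>
RS [2×3] PE[0][1] across cycles:
  0: (0,1).acc=0  regs=<0,0>
  1: (0,1).acc=64  regs=<64,6>
  2: (0,1).acc=99  regs=<99,6>
  3: (0,1).acc=0  regs=<0,0>

dataflow = OS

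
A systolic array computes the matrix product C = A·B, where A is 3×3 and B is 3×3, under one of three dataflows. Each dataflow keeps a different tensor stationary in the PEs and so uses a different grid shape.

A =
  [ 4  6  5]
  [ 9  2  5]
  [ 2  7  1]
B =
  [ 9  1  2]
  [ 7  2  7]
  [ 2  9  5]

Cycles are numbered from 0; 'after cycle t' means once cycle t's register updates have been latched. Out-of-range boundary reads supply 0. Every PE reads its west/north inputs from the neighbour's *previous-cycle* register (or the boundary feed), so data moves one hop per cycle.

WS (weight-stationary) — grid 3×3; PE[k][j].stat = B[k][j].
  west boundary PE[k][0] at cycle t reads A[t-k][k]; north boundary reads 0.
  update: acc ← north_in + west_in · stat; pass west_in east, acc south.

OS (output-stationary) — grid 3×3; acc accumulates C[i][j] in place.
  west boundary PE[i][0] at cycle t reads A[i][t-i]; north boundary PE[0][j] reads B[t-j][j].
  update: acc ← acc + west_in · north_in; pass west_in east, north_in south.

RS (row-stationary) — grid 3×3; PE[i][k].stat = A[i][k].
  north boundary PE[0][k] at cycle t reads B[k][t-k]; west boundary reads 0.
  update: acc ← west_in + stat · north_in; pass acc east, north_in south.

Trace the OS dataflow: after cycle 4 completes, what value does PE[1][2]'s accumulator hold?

OS (3×3). Following PE[1][2] plus its west/north inputs:
  @0  [0,2]  acc 0  |  →0  ↓0
  @0  [1,1]  acc 0  |  →0  ↓0
  @0  [1,2]  acc 0  |  →0  ↓0
  @1  [0,2]  acc 0  |  →0  ↓0
  @1  [1,1]  acc 0  |  →0  ↓0
  @1  [1,2]  acc 0  |  →0  ↓0
  @2  [0,2]  acc 8  |  →4  ↓2
  @2  [1,1]  acc 9  |  →9  ↓1
  @2  [1,2]  acc 0  |  →0  ↓0
  @3  [0,2]  acc 50  |  →6  ↓7
  @3  [1,1]  acc 13  |  →2  ↓2
  @3  [1,2]  acc 18  |  →9  ↓2
  @4  [0,2]  acc 75  |  →5  ↓5
  @4  [1,1]  acc 58  |  →5  ↓9
  @4  [1,2]  acc 32  |  →2  ↓7

PE[1][2].acc = 32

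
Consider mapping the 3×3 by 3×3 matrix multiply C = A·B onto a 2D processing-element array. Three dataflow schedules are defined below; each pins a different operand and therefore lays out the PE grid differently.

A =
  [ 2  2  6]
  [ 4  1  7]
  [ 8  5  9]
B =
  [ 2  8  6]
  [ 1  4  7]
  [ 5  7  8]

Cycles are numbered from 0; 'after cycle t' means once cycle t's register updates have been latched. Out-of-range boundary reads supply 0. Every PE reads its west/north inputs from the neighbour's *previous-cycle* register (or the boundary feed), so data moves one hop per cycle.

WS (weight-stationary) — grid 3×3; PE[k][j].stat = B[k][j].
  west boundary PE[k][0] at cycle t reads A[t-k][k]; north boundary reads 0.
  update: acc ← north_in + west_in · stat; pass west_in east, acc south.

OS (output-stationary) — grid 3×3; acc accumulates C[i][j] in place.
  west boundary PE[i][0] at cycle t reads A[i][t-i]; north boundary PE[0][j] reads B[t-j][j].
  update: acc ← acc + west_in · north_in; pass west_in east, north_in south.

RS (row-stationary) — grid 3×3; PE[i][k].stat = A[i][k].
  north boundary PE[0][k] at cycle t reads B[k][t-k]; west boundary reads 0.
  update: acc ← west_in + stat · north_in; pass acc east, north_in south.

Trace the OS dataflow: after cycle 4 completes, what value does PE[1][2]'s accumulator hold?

OS 3×3: PE[1][2] cycle-by-cycle (with neighbour feeds):
  c0 r0c2: 0 / 0 / 0
  c0 r1c1: 0 / 0 / 0
  c0 r1c2: 0 / 0 / 0
  c1 r0c2: 0 / 0 / 0
  c1 r1c1: 0 / 0 / 0
  c1 r1c2: 0 / 0 / 0
  c2 r0c2: 12 / 2 / 6
  c2 r1c1: 32 / 4 / 8
  c2 r1c2: 0 / 0 / 0
  c3 r0c2: 26 / 2 / 7
  c3 r1c1: 36 / 1 / 4
  c3 r1c2: 24 / 4 / 6
  c4 r0c2: 74 / 6 / 8
  c4 r1c1: 85 / 7 / 7
  c4 r1c2: 31 / 1 / 7

PE[1][2].acc = 31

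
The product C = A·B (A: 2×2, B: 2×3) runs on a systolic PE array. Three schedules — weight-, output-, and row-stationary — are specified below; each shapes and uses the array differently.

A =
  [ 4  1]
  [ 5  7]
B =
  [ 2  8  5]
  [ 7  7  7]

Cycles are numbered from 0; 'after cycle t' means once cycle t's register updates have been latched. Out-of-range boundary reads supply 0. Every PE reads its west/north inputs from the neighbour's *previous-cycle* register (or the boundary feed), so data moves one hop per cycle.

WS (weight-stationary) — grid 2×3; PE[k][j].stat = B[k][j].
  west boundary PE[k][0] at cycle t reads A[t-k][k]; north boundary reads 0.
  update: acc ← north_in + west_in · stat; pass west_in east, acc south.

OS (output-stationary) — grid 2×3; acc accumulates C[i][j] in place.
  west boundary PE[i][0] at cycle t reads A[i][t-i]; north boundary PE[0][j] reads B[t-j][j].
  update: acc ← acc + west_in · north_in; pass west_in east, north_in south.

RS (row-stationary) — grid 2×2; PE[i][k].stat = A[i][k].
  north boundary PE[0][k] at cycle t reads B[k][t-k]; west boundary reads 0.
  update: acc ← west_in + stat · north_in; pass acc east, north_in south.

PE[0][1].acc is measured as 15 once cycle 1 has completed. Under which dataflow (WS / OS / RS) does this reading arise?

dataflow = RS

— WS: 2×3; PE[0][1] trace:
  [0] (0,1) acc=0 (h:0 v:0)
  [1] (0,1) acc=32 (h:4 v:32)
— OS: 2×3; PE[0][1] trace:
  [0] (0,1) acc=0 (h:0 v:0)
  [1] (0,1) acc=32 (h:4 v:8)
— RS: 2×2; PE[0][1] trace:
  [0] (0,1) acc=0 (h:0 v:0)
  [1] (0,1) acc=15 (h:15 v:7)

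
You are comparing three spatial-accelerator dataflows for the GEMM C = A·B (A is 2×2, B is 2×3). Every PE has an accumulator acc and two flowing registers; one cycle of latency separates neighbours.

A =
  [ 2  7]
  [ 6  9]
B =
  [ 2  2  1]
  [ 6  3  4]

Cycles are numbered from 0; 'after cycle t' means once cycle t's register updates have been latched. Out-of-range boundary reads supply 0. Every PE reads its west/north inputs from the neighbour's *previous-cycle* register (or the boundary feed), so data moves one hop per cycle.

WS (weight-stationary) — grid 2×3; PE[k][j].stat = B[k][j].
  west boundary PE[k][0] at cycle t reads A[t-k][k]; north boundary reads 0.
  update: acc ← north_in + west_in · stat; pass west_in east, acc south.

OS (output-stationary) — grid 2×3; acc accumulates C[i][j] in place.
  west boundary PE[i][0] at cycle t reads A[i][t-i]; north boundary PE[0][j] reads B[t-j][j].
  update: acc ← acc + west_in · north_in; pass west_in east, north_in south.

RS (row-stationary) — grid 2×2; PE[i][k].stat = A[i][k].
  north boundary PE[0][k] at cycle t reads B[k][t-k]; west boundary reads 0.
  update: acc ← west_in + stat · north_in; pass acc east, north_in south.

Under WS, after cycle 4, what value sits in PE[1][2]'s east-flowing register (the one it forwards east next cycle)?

WS (2×3). Following PE[1][2] plus its west/north inputs:
  c0 r0c2: 0 / 0 / 0
  c0 r1c1: 0 / 0 / 0
  c0 r1c2: 0 / 0 / 0
  c1 r0c2: 0 / 0 / 0
  c1 r1c1: 0 / 0 / 0
  c1 r1c2: 0 / 0 / 0
  c2 r0c2: 2 / 2 / 2
  c2 r1c1: 25 / 7 / 25
  c2 r1c2: 0 / 0 / 0
  c3 r0c2: 6 / 6 / 6
  c3 r1c1: 39 / 9 / 39
  c3 r1c2: 30 / 7 / 30
  c4 r0c2: 0 / 0 / 0
  c4 r1c1: 0 / 0 / 0
  c4 r1c2: 42 / 9 / 42

register = 9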